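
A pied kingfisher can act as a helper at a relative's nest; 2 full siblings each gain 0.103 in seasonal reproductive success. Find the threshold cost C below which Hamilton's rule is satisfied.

r to a full sibling = 1/2 (full sibs share both parents — two paths of length 2: r = 2·(1/2)^2 = 1/2).
Hamilton's rule: n·r·B > C, so the trait is favored while C < n·r·B = 2·0.5·0.103 = 0.103.

0.103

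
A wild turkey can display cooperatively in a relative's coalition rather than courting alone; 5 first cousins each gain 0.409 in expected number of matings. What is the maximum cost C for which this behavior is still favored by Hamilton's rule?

0.255625

r to a first cousin = 1/8 (first cousins share one grandparent pair — two paths of length 4: r = 2·(1/2)^4 = 1/8).
Hamilton's rule: n·r·B > C, so the trait is favored while C < n·r·B = 5·0.125·0.409 = 0.255625.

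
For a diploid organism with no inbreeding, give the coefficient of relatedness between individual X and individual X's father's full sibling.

Each parent–offspring link contributes a factor of 1/2, and independent paths through distinct common ancestors add.
Full aunt/uncle↔niece/nephew: two paths of length 3 through the shared grandparent pair: r = 2·(1/2)^3 = 1/4.

0.25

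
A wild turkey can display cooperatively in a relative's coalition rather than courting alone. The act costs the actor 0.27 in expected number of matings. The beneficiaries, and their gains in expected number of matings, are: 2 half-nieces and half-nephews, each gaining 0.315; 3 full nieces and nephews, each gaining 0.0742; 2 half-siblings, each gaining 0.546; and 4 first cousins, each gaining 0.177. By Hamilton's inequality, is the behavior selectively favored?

Yes

Hamilton's rule: the trait is favored when the sum of r·B over every recipient exceeds the actor's cost C.
r to a half-niece or half-nephew = 1/8 (half-aunt/uncle↔niece/nephew: one path of length 3: r = (1/2)^3 = 1/8).
r to a full niece or nephew = 0.25 (full aunt/uncle↔niece/nephew: two paths of length 3 through the shared grandparent pair: r = 2·(1/2)^3 = 1/4).
r to a half-sibling = 1/4 (half-sibs share one parent — one path of length 2: r = (1/2)^2 = 1/4).
r to a first cousin = 1/8 (first cousins share one grandparent pair — two paths of length 4: r = 2·(1/2)^4 = 1/8).
Summing one r·B term per recipient: 2·0.125·0.315 + 3·0.25·0.0742 + 2·0.25·0.546 + 4·0.125·0.177 = 0.4959.
0.4959 > 0.27: the indirect benefit exceeds the cost.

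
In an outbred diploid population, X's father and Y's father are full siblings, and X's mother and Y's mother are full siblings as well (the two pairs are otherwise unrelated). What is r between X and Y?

0.25

Relatedness sums over independent paths through distinct common ancestors.
X and Y are related in two ways: first cousins through their fathers (r = 1/8) and first cousins through their mothers (r = 1/8) — i.e. double first cousins.
r = 1/8 + 1/8 = 0.25.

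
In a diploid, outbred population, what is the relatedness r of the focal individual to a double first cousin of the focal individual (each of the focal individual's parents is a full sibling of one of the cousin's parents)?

0.25

Each parent–offspring link contributes a factor of 1/2, and independent paths through distinct common ancestors add.
Double first cousins share both grandparent pairs — four paths of length 4: r = 4·(1/2)^4 = 1/4.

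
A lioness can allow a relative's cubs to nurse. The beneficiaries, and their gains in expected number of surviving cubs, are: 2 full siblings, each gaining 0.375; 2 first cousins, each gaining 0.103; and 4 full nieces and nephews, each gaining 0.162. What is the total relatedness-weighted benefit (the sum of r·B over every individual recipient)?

r to a full sibling = 0.5 (full sibs share both parents — two paths of length 2: r = 2·(1/2)^2 = 1/2).
r to a first cousin = 0.125 (first cousins share one grandparent pair — two paths of length 4: r = 2·(1/2)^4 = 1/8).
r to a full niece or nephew = 1/4 (full aunt/uncle↔niece/nephew: two paths of length 3 through the shared grandparent pair: r = 2·(1/2)^3 = 1/4).
Summing one r·B term per recipient: 2·0.5·0.375 + 2·0.125·0.103 + 4·0.25·0.162 = 0.56275.

0.56275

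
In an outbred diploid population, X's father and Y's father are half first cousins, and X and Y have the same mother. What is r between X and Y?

0.265625

Wright's path rule: contributions from independent ancestry routes add.
X and Y are related in two ways: half second cousins through their fathers (r = 1/64) and half-sibs through their shared mother (r = 1/4).
r = 1/64 + 1/4 = 17/64 = 0.265625.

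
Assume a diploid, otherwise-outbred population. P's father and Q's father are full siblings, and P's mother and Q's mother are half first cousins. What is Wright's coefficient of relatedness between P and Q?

0.140625

Relatedness sums over independent paths through distinct common ancestors.
P and Q are related in two ways: first cousins through their fathers (r = 1/8) and half second cousins through their mothers (r = 1/64).
r = 1/8 + 1/64 = 9/64 = 0.140625.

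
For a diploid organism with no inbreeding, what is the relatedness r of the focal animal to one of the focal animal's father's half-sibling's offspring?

Each parent–offspring link contributes a factor of 1/2, and independent paths through distinct common ancestors add.
Half first cousins share one grandparent — one path of length 4: r = (1/2)^4 = 1/16.

0.0625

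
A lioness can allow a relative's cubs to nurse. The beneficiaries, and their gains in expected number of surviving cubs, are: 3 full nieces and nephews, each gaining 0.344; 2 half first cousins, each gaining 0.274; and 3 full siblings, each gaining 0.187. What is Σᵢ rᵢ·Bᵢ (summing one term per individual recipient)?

0.57275

r to a full niece or nephew = 0.25 (full aunt/uncle↔niece/nephew: two paths of length 3 through the shared grandparent pair: r = 2·(1/2)^3 = 1/4).
r to a half first cousin = 0.0625 (half first cousins share one grandparent — one path of length 4: r = (1/2)^4 = 1/16).
r to a full sibling = 0.5 (full sibs share both parents — two paths of length 2: r = 2·(1/2)^2 = 1/2).
Summing one r·B term per recipient: 3·0.25·0.344 + 2·0.0625·0.274 + 3·0.5·0.187 = 0.57275.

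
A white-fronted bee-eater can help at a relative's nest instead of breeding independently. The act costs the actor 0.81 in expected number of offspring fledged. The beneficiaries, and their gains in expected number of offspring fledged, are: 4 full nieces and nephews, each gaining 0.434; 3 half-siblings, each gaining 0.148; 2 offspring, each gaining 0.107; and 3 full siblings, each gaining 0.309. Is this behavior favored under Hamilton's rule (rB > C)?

Hamilton's rule: the trait is favored when the sum of r·B over every recipient exceeds the actor's cost C.
r to a full niece or nephew = 1/4 (full aunt/uncle↔niece/nephew: two paths of length 3 through the shared grandparent pair: r = 2·(1/2)^3 = 1/4).
r to a half-sibling = 0.25 (half-sibs share one parent — one path of length 2: r = (1/2)^2 = 1/4).
r to an offspring = 1/2 (one parent–offspring link: r = (1/2)^1 = 1/2).
r to a full sibling = 0.5 (full sibs share both parents — two paths of length 2: r = 2·(1/2)^2 = 1/2).
Summing one r·B term per recipient: 4·0.25·0.434 + 3·0.25·0.148 + 2·0.5·0.107 + 3·0.5·0.309 = 1.1155.
1.1155 > 0.81: the indirect benefit exceeds the cost.

Yes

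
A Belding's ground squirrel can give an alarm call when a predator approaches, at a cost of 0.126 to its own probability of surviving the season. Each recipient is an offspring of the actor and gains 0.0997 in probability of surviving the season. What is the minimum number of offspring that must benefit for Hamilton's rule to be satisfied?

r to an offspring = 0.5 (one parent–offspring link: r = (1/2)^1 = 1/2).
Hamilton's rule: n·r·B > C  ⇒  n > C/(r·B) = 0.126/(0.5·0.0997) = 2.528.
The smallest integer exceeding 2.528 is 3.

3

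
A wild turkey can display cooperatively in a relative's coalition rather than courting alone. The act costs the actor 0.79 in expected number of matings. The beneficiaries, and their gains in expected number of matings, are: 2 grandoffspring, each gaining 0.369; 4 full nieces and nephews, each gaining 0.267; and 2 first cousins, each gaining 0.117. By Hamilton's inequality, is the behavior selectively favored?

No

Hamilton's rule: the trait is favored when the sum of r·B over every recipient exceeds the actor's cost C.
r to a grandoffspring = 0.25 (two parent–offspring links: r = (1/2)^2 = 1/4).
r to a full niece or nephew = 1/4 (full aunt/uncle↔niece/nephew: two paths of length 3 through the shared grandparent pair: r = 2·(1/2)^3 = 1/4).
r to a first cousin = 1/8 (first cousins share one grandparent pair — two paths of length 4: r = 2·(1/2)^4 = 1/8).
Summing one r·B term per recipient: 2·0.25·0.369 + 4·0.25·0.267 + 2·0.125·0.117 = 0.48075.
0.48075 < 0.79: the indirect benefit is less than the cost.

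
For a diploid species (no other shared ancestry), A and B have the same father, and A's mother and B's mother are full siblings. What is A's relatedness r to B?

0.375

Relatedness sums over independent paths through distinct common ancestors.
A and B are related in two ways: half-sibs through their shared father (r = 1/4) and first cousins through their mothers (r = 1/8).
r = 1/4 + 1/8 = 3/8 = 0.375.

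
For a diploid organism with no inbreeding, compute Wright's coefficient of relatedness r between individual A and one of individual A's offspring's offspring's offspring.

Each parent–offspring link contributes a factor of 1/2, and independent paths through distinct common ancestors add.
Three parent–offspring links: r = (1/2)^3 = 1/8.

0.125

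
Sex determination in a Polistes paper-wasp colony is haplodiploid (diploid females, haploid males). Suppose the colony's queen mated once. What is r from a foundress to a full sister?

Haplodiploid full sisters inherit their father's entire haploid genome identically (contributing 1/2) and on average half of their mother's contribution (1/2 · 1/2 = 1/4); r = 1/2 + 1/4 = 3/4.

0.75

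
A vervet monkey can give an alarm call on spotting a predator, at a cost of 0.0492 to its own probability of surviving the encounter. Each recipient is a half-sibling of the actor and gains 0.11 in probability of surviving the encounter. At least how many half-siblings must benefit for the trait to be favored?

2

r to a half-sibling = 0.25 (half-sibs share one parent — one path of length 2: r = (1/2)^2 = 1/4).
Hamilton's rule: n·r·B > C  ⇒  n > C/(r·B) = 0.0492/(0.25·0.11) = 1.789.
The smallest integer exceeding 1.789 is 2.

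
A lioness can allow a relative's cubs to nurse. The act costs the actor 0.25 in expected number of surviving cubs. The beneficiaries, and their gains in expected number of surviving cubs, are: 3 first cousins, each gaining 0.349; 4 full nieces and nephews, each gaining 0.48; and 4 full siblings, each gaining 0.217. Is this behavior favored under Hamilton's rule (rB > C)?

Yes

Hamilton's rule: the trait is favored when the sum of r·B over every recipient exceeds the actor's cost C.
r to a first cousin = 1/8 (first cousins share one grandparent pair — two paths of length 4: r = 2·(1/2)^4 = 1/8).
r to a full niece or nephew = 0.25 (full aunt/uncle↔niece/nephew: two paths of length 3 through the shared grandparent pair: r = 2·(1/2)^3 = 1/4).
r to a full sibling = 0.5 (full sibs share both parents — two paths of length 2: r = 2·(1/2)^2 = 1/2).
Summing one r·B term per recipient: 3·0.125·0.349 + 4·0.25·0.48 + 4·0.5·0.217 = 1.044875.
1.044875 > 0.25: the indirect benefit exceeds the cost.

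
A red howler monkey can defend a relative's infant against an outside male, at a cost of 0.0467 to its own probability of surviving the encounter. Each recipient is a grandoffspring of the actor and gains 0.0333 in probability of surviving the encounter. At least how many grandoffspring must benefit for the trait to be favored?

6

r to a grandoffspring = 0.25 (two parent–offspring links: r = (1/2)^2 = 1/4).
Hamilton's rule: n·r·B > C  ⇒  n > C/(r·B) = 0.0467/(0.25·0.0333) = 5.61.
The smallest integer exceeding 5.61 is 6.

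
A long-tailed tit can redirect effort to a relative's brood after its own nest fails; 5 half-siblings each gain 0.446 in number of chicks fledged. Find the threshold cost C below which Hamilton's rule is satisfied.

0.5575

r to a half-sibling = 1/4 (half-sibs share one parent — one path of length 2: r = (1/2)^2 = 1/4).
Hamilton's rule: n·r·B > C, so the trait is favored while C < n·r·B = 5·0.25·0.446 = 0.5575.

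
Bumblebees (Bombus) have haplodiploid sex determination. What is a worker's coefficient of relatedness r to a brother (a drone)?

0.25

Her haploid brother carries none of their father's genes and a random half of their mother's genome; that half matches the maternal half of her own genome with probability 1/2: r = 1/2 · 1/2 = 1/4.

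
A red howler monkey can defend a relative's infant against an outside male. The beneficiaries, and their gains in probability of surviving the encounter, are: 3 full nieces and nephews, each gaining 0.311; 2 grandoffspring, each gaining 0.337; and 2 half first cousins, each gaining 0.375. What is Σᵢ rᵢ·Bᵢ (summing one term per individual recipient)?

0.448625

r to a full niece or nephew = 0.25 (full aunt/uncle↔niece/nephew: two paths of length 3 through the shared grandparent pair: r = 2·(1/2)^3 = 1/4).
r to a grandoffspring = 0.25 (two parent–offspring links: r = (1/2)^2 = 1/4).
r to a half first cousin = 0.0625 (half first cousins share one grandparent — one path of length 4: r = (1/2)^4 = 1/16).
Summing one r·B term per recipient: 3·0.25·0.311 + 2·0.25·0.337 + 2·0.0625·0.375 = 0.448625.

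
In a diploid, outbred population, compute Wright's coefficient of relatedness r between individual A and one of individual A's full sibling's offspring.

0.25

Each parent–offspring link contributes a factor of 1/2, and independent paths through distinct common ancestors add.
Full aunt/uncle↔niece/nephew: two paths of length 3 through the shared grandparent pair: r = 2·(1/2)^3 = 1/4.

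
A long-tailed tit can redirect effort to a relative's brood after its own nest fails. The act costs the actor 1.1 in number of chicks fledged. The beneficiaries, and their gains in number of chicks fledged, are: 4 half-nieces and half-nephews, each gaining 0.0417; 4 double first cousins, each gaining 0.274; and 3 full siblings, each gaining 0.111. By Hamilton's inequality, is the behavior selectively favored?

Hamilton's rule: the trait is favored when the sum of r·B over every recipient exceeds the actor's cost C.
r to a half-niece or half-nephew = 1/8 (half-aunt/uncle↔niece/nephew: one path of length 3: r = (1/2)^3 = 1/8).
r to a double first cousin = 1/4 (double first cousins share both grandparent pairs — four paths of length 4: r = 4·(1/2)^4 = 1/4).
r to a full sibling = 0.5 (full sibs share both parents — two paths of length 2: r = 2·(1/2)^2 = 1/2).
Summing one r·B term per recipient: 4·0.125·0.0417 + 4·0.25·0.274 + 3·0.5·0.111 = 0.46135.
0.46135 < 1.1: the indirect benefit is less than the cost.

No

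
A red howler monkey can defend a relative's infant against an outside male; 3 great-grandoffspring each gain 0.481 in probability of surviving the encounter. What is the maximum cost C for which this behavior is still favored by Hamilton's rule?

0.180375

r to a great-grandoffspring = 1/8 (three parent–offspring links: r = (1/2)^3 = 1/8).
Hamilton's rule: n·r·B > C, so the trait is favored while C < n·r·B = 3·0.125·0.481 = 0.180375.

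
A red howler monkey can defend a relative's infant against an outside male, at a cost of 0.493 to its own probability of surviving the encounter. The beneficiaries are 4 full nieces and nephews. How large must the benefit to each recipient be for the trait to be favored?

0.493

r to a full niece or nephew = 1/4 (full aunt/uncle↔niece/nephew: two paths of length 3 through the shared grandparent pair: r = 2·(1/2)^3 = 1/4).
Hamilton's rule with n recipients of equal r: n·r·B > C, so B > C/(n·r) = 0.493/(4·0.25) = 0.493.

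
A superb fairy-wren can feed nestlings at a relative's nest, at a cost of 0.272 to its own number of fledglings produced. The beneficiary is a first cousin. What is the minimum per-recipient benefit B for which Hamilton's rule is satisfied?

r to a first cousin = 0.125 (first cousins share one grandparent pair — two paths of length 4: r = 2·(1/2)^4 = 1/8).
Hamilton's rule with n recipients of equal r: n·r·B > C, so B > C/(n·r) = 0.272/(1·0.125) = 2.176.

2.176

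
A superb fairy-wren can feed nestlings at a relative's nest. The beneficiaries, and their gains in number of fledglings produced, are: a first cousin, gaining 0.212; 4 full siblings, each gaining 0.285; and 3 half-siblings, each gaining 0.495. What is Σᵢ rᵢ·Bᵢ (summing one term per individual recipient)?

r to a first cousin = 1/8 (first cousins share one grandparent pair — two paths of length 4: r = 2·(1/2)^4 = 1/8).
r to a full sibling = 1/2 (full sibs share both parents — two paths of length 2: r = 2·(1/2)^2 = 1/2).
r to a half-sibling = 1/4 (half-sibs share one parent — one path of length 2: r = (1/2)^2 = 1/4).
Summing one r·B term per recipient: 1·0.125·0.212 + 4·0.5·0.285 + 3·0.25·0.495 = 0.96775.

0.96775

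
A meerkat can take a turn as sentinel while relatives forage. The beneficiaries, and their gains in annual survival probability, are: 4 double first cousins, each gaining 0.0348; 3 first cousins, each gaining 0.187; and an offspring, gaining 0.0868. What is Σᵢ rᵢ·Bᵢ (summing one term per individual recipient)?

r to a double first cousin = 1/4 (double first cousins share both grandparent pairs — four paths of length 4: r = 4·(1/2)^4 = 1/4).
r to a first cousin = 1/8 (first cousins share one grandparent pair — two paths of length 4: r = 2·(1/2)^4 = 1/8).
r to an offspring = 1/2 (one parent–offspring link: r = (1/2)^1 = 1/2).
Summing one r·B term per recipient: 4·0.25·0.0348 + 3·0.125·0.187 + 1·0.5·0.0868 = 0.148325.

0.148325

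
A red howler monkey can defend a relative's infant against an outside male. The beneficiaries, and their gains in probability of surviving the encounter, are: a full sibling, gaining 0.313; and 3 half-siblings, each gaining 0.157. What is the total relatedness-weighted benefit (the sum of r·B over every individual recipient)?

r to a full sibling = 0.5 (full sibs share both parents — two paths of length 2: r = 2·(1/2)^2 = 1/2).
r to a half-sibling = 0.25 (half-sibs share one parent — one path of length 2: r = (1/2)^2 = 1/4).
Summing one r·B term per recipient: 1·0.5·0.313 + 3·0.25·0.157 = 0.27425.

0.27425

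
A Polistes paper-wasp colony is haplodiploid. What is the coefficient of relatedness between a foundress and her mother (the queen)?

One meiotic link between diploid queen and diploid daughter: r = 1/2.

0.5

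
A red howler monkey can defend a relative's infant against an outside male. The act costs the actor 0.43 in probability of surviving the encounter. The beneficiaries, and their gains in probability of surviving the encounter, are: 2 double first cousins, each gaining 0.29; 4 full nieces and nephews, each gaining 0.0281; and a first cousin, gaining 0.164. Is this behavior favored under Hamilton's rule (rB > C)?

No

Hamilton's rule: the trait is favored when the sum of r·B over every recipient exceeds the actor's cost C.
r to a double first cousin = 0.25 (double first cousins share both grandparent pairs — four paths of length 4: r = 4·(1/2)^4 = 1/4).
r to a full niece or nephew = 0.25 (full aunt/uncle↔niece/nephew: two paths of length 3 through the shared grandparent pair: r = 2·(1/2)^3 = 1/4).
r to a first cousin = 0.125 (first cousins share one grandparent pair — two paths of length 4: r = 2·(1/2)^4 = 1/8).
Summing one r·B term per recipient: 2·0.25·0.29 + 4·0.25·0.0281 + 1·0.125·0.164 = 0.1936.
0.1936 < 0.43: the indirect benefit is less than the cost.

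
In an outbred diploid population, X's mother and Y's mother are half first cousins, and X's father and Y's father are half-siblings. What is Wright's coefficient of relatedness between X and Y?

Independent pedigree routes through distinct common ancestors add.
X and Y are related in two ways: half second cousins through their mothers (r = 1/64) and half first cousins through their fathers (r = 1/16).
r = 1/64 + 1/16 = 0.078125.

0.078125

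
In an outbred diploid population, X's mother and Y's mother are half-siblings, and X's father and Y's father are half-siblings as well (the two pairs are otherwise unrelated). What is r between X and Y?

0.125

With two independent routes of shared ancestry, r is the sum of the two contributions.
X and Y are related in two ways: half first cousins through their mothers (r = 1/16) and half first cousins through their fathers (r = 1/16).
r = 1/16 + 1/16 = 0.125.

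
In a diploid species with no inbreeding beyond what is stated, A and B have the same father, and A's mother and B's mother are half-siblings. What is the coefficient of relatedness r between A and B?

Relatedness sums over independent paths through distinct common ancestors.
A and B are related in two ways: half-sibs through their shared father (r = 1/4) and half first cousins through their mothers (r = 1/16).
r = 1/4 + 1/16 = 0.3125.

0.3125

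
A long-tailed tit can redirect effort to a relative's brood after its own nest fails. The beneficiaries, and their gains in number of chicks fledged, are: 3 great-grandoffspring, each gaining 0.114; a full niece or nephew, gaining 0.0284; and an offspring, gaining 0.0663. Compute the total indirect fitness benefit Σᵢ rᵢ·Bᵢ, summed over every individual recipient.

0.083

r to a great-grandoffspring = 0.125 (three parent–offspring links: r = (1/2)^3 = 1/8).
r to a full niece or nephew = 0.25 (full aunt/uncle↔niece/nephew: two paths of length 3 through the shared grandparent pair: r = 2·(1/2)^3 = 1/4).
r to an offspring = 0.5 (one parent–offspring link: r = (1/2)^1 = 1/2).
Summing one r·B term per recipient: 3·0.125·0.114 + 1·0.25·0.0284 + 1·0.5·0.0663 = 0.083.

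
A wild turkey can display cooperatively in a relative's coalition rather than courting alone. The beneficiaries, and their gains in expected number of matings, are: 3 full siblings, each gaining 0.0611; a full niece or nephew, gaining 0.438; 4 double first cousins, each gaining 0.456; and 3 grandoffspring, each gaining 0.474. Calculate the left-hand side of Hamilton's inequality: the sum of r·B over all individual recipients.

1.01265

r to a full sibling = 0.5 (full sibs share both parents — two paths of length 2: r = 2·(1/2)^2 = 1/2).
r to a full niece or nephew = 0.25 (full aunt/uncle↔niece/nephew: two paths of length 3 through the shared grandparent pair: r = 2·(1/2)^3 = 1/4).
r to a double first cousin = 0.25 (double first cousins share both grandparent pairs — four paths of length 4: r = 4·(1/2)^4 = 1/4).
r to a grandoffspring = 0.25 (two parent–offspring links: r = (1/2)^2 = 1/4).
Summing one r·B term per recipient: 3·0.5·0.0611 + 1·0.25·0.438 + 4·0.25·0.456 + 3·0.25·0.474 = 1.01265.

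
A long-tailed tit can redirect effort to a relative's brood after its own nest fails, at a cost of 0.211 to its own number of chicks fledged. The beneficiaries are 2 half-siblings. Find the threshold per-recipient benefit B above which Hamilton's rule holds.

r to a half-sibling = 0.25 (half-sibs share one parent — one path of length 2: r = (1/2)^2 = 1/4).
Hamilton's rule with n recipients of equal r: n·r·B > C, so B > C/(n·r) = 0.211/(2·0.25) = 0.422.

0.422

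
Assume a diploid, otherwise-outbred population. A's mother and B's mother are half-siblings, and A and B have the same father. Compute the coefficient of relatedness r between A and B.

Relatedness sums over independent paths through distinct common ancestors.
A and B are related in two ways: half first cousins through their mothers (r = 1/16) and half-sibs through their shared father (r = 1/4).
r = 1/16 + 1/4 = 5/16 = 0.3125.

0.3125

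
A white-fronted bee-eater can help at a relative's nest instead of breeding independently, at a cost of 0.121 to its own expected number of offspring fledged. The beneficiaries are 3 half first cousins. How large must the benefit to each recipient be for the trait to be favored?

r to a half first cousin = 1/16 (half first cousins share one grandparent — one path of length 4: r = (1/2)^4 = 1/16).
Hamilton's rule with n recipients of equal r: n·r·B > C, so B > C/(n·r) = 0.121/(3·0.0625) = 0.6453.

0.6453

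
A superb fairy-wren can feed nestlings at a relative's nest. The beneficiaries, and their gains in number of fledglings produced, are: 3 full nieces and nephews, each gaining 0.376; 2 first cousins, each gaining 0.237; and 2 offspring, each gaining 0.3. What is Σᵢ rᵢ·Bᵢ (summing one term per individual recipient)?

r to a full niece or nephew = 1/4 (full aunt/uncle↔niece/nephew: two paths of length 3 through the shared grandparent pair: r = 2·(1/2)^3 = 1/4).
r to a first cousin = 0.125 (first cousins share one grandparent pair — two paths of length 4: r = 2·(1/2)^4 = 1/8).
r to an offspring = 0.5 (one parent–offspring link: r = (1/2)^1 = 1/2).
Summing one r·B term per recipient: 3·0.25·0.376 + 2·0.125·0.237 + 2·0.5·0.3 = 0.64125.

0.64125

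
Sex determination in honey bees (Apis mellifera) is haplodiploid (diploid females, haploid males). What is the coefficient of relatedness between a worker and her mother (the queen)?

0.5

One meiotic link between diploid queen and diploid daughter: r = 1/2.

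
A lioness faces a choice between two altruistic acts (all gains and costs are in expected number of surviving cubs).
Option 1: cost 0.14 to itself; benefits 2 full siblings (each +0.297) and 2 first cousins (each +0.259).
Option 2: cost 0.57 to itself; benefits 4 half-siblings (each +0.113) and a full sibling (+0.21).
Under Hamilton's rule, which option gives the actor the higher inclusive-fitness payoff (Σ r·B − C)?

Option 1

Option 1: r to a full sibling = 0.5.
Option 1: r to a first cousin = 0.125.
Option 1: Σ r·B − C = (2·0.5·0.297 + 2·0.125·0.259) − 0.14 = 0.22175.
Option 2: r to a half-sibling = 0.25.
Option 2: r to a full sibling = 0.5.
Option 2: Σ r·B − C = (4·0.25·0.113 + 1·0.5·0.21) − 0.57 = -0.352.
Option 1 has the higher net inclusive-fitness payoff.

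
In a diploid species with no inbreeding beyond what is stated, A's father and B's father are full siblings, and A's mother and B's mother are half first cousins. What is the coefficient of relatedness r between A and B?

0.140625

Relatedness sums over independent paths through distinct common ancestors.
A and B are related in two ways: first cousins through their fathers (r = 1/8) and half second cousins through their mothers (r = 1/64).
r = 1/8 + 1/64 = 9/64 = 0.140625.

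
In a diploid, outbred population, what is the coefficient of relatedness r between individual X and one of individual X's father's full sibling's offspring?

0.125

Each parent–offspring link contributes a factor of 1/2, and independent paths through distinct common ancestors add.
First cousins share one grandparent pair — two paths of length 4: r = 2·(1/2)^4 = 1/8.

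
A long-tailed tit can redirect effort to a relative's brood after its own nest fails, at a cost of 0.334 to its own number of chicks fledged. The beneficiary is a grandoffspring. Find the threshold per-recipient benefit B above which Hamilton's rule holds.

r to a grandoffspring = 0.25 (two parent–offspring links: r = (1/2)^2 = 1/4).
Hamilton's rule with n recipients of equal r: n·r·B > C, so B > C/(n·r) = 0.334/(1·0.25) = 1.336.

1.336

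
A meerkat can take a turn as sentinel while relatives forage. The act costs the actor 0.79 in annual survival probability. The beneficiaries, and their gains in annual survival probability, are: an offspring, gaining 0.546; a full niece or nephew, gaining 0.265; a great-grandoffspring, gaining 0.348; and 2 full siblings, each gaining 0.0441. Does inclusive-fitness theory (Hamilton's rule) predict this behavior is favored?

No

Hamilton's rule: the trait is favored when the sum of r·B over every recipient exceeds the actor's cost C.
r to an offspring = 1/2 (one parent–offspring link: r = (1/2)^1 = 1/2).
r to a full niece or nephew = 0.25 (full aunt/uncle↔niece/nephew: two paths of length 3 through the shared grandparent pair: r = 2·(1/2)^3 = 1/4).
r to a great-grandoffspring = 0.125 (three parent–offspring links: r = (1/2)^3 = 1/8).
r to a full sibling = 1/2 (full sibs share both parents — two paths of length 2: r = 2·(1/2)^2 = 1/2).
Summing one r·B term per recipient: 1·0.5·0.546 + 1·0.25·0.265 + 1·0.125·0.348 + 2·0.5·0.0441 = 0.42685.
0.42685 < 0.79: the indirect benefit is less than the cost.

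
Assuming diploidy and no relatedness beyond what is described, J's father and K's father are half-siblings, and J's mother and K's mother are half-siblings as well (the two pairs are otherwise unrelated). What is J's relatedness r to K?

0.125

Relatedness sums over independent paths through distinct common ancestors.
J and K are related in two ways: half first cousins through their fathers (r = 1/16) and half first cousins through their mothers (r = 1/16).
r = 1/16 + 1/16 = 0.125.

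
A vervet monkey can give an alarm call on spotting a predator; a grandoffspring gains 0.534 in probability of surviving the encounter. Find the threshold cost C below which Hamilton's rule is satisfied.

0.1335

r to a grandoffspring = 1/4 (two parent–offspring links: r = (1/2)^2 = 1/4).
Hamilton's rule: n·r·B > C, so the trait is favored while C < n·r·B = 1·0.25·0.534 = 0.1335.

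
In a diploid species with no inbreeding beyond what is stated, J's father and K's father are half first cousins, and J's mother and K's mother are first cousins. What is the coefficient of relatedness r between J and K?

Independent pedigree routes through distinct common ancestors add.
J and K are related in two ways: half second cousins through their fathers (r = 1/64) and second cousins through their mothers (r = 1/32).
r = 1/64 + 1/32 = 0.046875.

0.046875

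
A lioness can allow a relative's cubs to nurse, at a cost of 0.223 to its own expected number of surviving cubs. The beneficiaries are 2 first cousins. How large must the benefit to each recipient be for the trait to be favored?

r to a first cousin = 1/8 (first cousins share one grandparent pair — two paths of length 4: r = 2·(1/2)^4 = 1/8).
Hamilton's rule with n recipients of equal r: n·r·B > C, so B > C/(n·r) = 0.223/(2·0.125) = 0.892.

0.892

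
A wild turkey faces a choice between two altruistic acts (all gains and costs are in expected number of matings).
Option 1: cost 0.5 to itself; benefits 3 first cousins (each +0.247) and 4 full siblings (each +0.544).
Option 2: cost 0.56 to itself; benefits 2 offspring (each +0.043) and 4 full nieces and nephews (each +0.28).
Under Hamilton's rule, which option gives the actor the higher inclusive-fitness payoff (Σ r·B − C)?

Option 1

Option 1: r to a first cousin = 0.125.
Option 1: r to a full sibling = 0.5.
Option 1: Σ r·B − C = (3·0.125·0.247 + 4·0.5·0.544) − 0.5 = 0.680625.
Option 2: r to an offspring = 0.5.
Option 2: r to a full niece or nephew = 0.25.
Option 2: Σ r·B − C = (2·0.5·0.043 + 4·0.25·0.28) − 0.56 = -0.237.
Option 1 has the higher net inclusive-fitness payoff.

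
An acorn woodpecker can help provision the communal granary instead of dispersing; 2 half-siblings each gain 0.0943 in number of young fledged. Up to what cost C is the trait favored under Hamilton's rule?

r to a half-sibling = 1/4 (half-sibs share one parent — one path of length 2: r = (1/2)^2 = 1/4).
Hamilton's rule: n·r·B > C, so the trait is favored while C < n·r·B = 2·0.25·0.0943 = 0.04715.

0.04715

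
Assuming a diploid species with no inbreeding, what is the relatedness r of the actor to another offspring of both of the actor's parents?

0.5

Each parent–offspring link contributes a factor of 1/2, and independent paths through distinct common ancestors add.
Full sibs share both parents — two paths of length 2: r = 2·(1/2)^2 = 1/2.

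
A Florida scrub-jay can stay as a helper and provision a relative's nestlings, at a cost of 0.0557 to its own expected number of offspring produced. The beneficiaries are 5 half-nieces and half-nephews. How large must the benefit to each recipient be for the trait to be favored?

0.0891

r to a half-niece or half-nephew = 0.125 (half-aunt/uncle↔niece/nephew: one path of length 3: r = (1/2)^3 = 1/8).
Hamilton's rule with n recipients of equal r: n·r·B > C, so B > C/(n·r) = 0.0557/(5·0.125) = 0.0891.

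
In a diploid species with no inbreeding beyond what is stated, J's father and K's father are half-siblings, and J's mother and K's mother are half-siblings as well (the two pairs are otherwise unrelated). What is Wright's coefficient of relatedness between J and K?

Relatedness sums over independent paths through distinct common ancestors.
J and K are related in two ways: half first cousins through their fathers (r = 1/16) and half first cousins through their mothers (r = 1/16).
r = 1/16 + 1/16 = 0.125.

0.125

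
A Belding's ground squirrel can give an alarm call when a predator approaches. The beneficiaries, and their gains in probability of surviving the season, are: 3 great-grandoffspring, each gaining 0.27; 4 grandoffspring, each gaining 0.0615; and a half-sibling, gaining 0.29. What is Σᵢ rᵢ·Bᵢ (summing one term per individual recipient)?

r to a great-grandoffspring = 0.125 (three parent–offspring links: r = (1/2)^3 = 1/8).
r to a grandoffspring = 0.25 (two parent–offspring links: r = (1/2)^2 = 1/4).
r to a half-sibling = 1/4 (half-sibs share one parent — one path of length 2: r = (1/2)^2 = 1/4).
Summing one r·B term per recipient: 3·0.125·0.27 + 4·0.25·0.0615 + 1·0.25·0.29 = 0.23525.

0.23525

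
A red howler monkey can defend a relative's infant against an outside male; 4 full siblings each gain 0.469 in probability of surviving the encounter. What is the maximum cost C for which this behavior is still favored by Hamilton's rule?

r to a full sibling = 0.5 (full sibs share both parents — two paths of length 2: r = 2·(1/2)^2 = 1/2).
Hamilton's rule: n·r·B > C, so the trait is favored while C < n·r·B = 4·0.5·0.469 = 0.938.

0.938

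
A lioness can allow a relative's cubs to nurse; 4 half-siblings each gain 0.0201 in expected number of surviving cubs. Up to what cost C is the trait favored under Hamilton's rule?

r to a half-sibling = 1/4 (half-sibs share one parent — one path of length 2: r = (1/2)^2 = 1/4).
Hamilton's rule: n·r·B > C, so the trait is favored while C < n·r·B = 4·0.25·0.0201 = 0.0201.

0.0201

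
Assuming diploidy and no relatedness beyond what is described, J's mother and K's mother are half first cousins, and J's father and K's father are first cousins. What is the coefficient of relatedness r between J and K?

0.046875

Independent pedigree routes through distinct common ancestors add.
J and K are related in two ways: half second cousins through their mothers (r = 1/64) and second cousins through their fathers (r = 1/32).
r = 1/64 + 1/32 = 3/64 = 0.046875.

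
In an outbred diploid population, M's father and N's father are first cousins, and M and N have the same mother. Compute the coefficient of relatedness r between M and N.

Relatedness sums over independent paths through distinct common ancestors.
M and N are related in two ways: second cousins through their fathers (r = 1/32) and half-sibs through their shared mother (r = 1/4).
r = 1/32 + 1/4 = 0.28125.

0.28125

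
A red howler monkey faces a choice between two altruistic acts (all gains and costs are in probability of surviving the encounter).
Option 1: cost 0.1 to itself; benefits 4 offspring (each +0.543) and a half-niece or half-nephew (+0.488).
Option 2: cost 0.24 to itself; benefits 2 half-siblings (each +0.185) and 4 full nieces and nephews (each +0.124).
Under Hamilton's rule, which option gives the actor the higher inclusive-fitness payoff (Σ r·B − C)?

Option 1: r to an offspring = 0.5.
Option 1: r to a half-niece or half-nephew = 0.125.
Option 1: Σ r·B − C = (4·0.5·0.543 + 1·0.125·0.488) − 0.1 = 1.047.
Option 2: r to a half-sibling = 0.25.
Option 2: r to a full niece or nephew = 0.25.
Option 2: Σ r·B − C = (2·0.25·0.185 + 4·0.25·0.124) − 0.24 = -0.0235.
Option 1 has the higher net inclusive-fitness payoff.

Option 1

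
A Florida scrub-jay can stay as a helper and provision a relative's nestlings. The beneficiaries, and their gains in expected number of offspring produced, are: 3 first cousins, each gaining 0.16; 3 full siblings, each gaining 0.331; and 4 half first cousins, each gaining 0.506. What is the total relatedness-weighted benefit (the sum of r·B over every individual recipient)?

r to a first cousin = 0.125 (first cousins share one grandparent pair — two paths of length 4: r = 2·(1/2)^4 = 1/8).
r to a full sibling = 1/2 (full sibs share both parents — two paths of length 2: r = 2·(1/2)^2 = 1/2).
r to a half first cousin = 1/16 (half first cousins share one grandparent — one path of length 4: r = (1/2)^4 = 1/16).
Summing one r·B term per recipient: 3·0.125·0.16 + 3·0.5·0.331 + 4·0.0625·0.506 = 0.683.

0.683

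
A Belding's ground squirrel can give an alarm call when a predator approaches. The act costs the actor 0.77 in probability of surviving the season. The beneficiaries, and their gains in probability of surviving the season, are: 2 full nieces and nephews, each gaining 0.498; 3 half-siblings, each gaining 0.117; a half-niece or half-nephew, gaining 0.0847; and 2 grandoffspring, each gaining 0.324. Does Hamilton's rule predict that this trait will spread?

Hamilton's rule: the trait is favored when the sum of r·B over every recipient exceeds the actor's cost C.
r to a full niece or nephew = 0.25 (full aunt/uncle↔niece/nephew: two paths of length 3 through the shared grandparent pair: r = 2·(1/2)^3 = 1/4).
r to a half-sibling = 1/4 (half-sibs share one parent — one path of length 2: r = (1/2)^2 = 1/4).
r to a half-niece or half-nephew = 1/8 (half-aunt/uncle↔niece/nephew: one path of length 3: r = (1/2)^3 = 1/8).
r to a grandoffspring = 1/4 (two parent–offspring links: r = (1/2)^2 = 1/4).
Summing one r·B term per recipient: 2·0.25·0.498 + 3·0.25·0.117 + 1·0.125·0.0847 + 2·0.25·0.324 = 0.5093375.
0.5093375 < 0.77: the indirect benefit is less than the cost.

No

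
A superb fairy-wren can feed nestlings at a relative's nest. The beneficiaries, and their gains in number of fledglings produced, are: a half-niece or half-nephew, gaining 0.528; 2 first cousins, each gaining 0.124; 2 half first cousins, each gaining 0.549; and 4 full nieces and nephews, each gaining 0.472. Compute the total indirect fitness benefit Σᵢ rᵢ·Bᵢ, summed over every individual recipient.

0.637625

r to a half-niece or half-nephew = 1/8 (half-aunt/uncle↔niece/nephew: one path of length 3: r = (1/2)^3 = 1/8).
r to a first cousin = 1/8 (first cousins share one grandparent pair — two paths of length 4: r = 2·(1/2)^4 = 1/8).
r to a half first cousin = 0.0625 (half first cousins share one grandparent — one path of length 4: r = (1/2)^4 = 1/16).
r to a full niece or nephew = 0.25 (full aunt/uncle↔niece/nephew: two paths of length 3 through the shared grandparent pair: r = 2·(1/2)^3 = 1/4).
Summing one r·B term per recipient: 1·0.125·0.528 + 2·0.125·0.124 + 2·0.0625·0.549 + 4·0.25·0.472 = 0.637625.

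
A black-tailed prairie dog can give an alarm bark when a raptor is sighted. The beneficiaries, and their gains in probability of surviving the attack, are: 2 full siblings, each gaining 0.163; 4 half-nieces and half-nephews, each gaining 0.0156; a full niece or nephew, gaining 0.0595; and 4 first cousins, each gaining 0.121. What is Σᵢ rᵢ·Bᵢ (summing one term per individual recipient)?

0.246175

r to a full sibling = 0.5 (full sibs share both parents — two paths of length 2: r = 2·(1/2)^2 = 1/2).
r to a half-niece or half-nephew = 1/8 (half-aunt/uncle↔niece/nephew: one path of length 3: r = (1/2)^3 = 1/8).
r to a full niece or nephew = 1/4 (full aunt/uncle↔niece/nephew: two paths of length 3 through the shared grandparent pair: r = 2·(1/2)^3 = 1/4).
r to a first cousin = 1/8 (first cousins share one grandparent pair — two paths of length 4: r = 2·(1/2)^4 = 1/8).
Summing one r·B term per recipient: 2·0.5·0.163 + 4·0.125·0.0156 + 1·0.25·0.0595 + 4·0.125·0.121 = 0.246175.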